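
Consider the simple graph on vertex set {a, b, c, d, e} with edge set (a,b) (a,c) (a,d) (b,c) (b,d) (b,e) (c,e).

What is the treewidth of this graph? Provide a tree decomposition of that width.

Treewidth 2.
One such decomposition:
Bags: B1 = {b, c, e}  B2 = {a, b, c}  B3 = {a, b, d}
Tree: B1–B2, B2–B3

Every bag has size at most 3, so the width is 3 − 1 = 2 and tw(G) ≤ 2. Conversely, {a, b, d} is a clique of size 3, and the vertices of any clique must share a bag in every tree decomposition; so some bag has ≥ 3 vertices and tw(G) ≥ 2. Hence tw(G) = 2 exactly.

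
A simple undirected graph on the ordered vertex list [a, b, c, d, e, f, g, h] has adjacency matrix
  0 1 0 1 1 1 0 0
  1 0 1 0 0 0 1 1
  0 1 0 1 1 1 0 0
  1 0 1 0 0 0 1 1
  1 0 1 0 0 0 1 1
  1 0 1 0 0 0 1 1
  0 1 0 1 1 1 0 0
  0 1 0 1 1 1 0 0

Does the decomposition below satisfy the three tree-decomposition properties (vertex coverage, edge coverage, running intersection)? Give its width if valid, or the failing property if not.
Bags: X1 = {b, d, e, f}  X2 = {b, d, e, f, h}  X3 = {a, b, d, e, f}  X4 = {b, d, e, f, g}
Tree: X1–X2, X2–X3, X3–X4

A tree decomposition must satisfy three properties: every vertex lies in some bag; for every edge, both endpoints lie together in some bag; and for every vertex, the bags containing it form a connected subtree. Here vertex c appears in no bag, so the decomposition is invalid.

No — vertex c appears in no bag.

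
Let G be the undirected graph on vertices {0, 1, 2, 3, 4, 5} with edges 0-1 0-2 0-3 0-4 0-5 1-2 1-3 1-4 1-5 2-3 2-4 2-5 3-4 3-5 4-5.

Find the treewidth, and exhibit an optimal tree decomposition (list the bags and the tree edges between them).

A single bag containing all 6 vertices is trivially a valid decomposition of width 5. On the other hand G contains the 6-clique {0, 1, 2, 3, 4, 5}. A clique must lie in a single bag of any decomposition, so no decomposition can have width below 5. The upper and lower bounds meet at 5, so that is the treewidth.

Treewidth 5.
Bags: B1 = {0, 1, 2, 3, 4, 5}
Tree: (single bag)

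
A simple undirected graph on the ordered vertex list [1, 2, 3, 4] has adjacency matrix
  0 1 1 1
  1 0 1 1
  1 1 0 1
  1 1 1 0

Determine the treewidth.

3

A width-3 tree decomposition is:
Bags: B1 = {1, 2, 3, 4}
Tree: (single bag)
With just one bag of size 4, the width is 4 − 1 = 3, so tw(G) ≤ 3. On the other hand G contains the 4-clique {1, 2, 3, 4}. A clique must lie in a single bag of any decomposition, so no decomposition can have width below 3. Combining the bounds, tw(G) = 3.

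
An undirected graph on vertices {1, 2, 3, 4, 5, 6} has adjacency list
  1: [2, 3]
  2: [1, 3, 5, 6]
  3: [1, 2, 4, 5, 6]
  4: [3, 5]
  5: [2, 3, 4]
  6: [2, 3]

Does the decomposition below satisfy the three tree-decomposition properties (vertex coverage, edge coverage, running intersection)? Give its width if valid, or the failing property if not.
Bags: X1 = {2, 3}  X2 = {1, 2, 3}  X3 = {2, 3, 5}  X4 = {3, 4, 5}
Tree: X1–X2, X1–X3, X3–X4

A tree decomposition must satisfy three properties: every vertex lies in some bag; for every edge, both endpoints lie together in some bag; and for every vertex, the bags containing it form a connected subtree. Here vertex 6 appears in no bag, so the decomposition is invalid.

No — vertex 6 appears in no bag.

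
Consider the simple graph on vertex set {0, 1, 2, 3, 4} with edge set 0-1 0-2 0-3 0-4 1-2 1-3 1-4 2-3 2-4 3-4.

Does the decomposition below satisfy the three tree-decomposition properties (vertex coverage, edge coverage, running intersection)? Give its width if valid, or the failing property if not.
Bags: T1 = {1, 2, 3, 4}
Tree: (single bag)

A tree decomposition must satisfy three properties: every vertex lies in some bag; for every edge, both endpoints lie together in some bag; and for every vertex, the bags containing it form a connected subtree. Here vertex 0 appears in no bag, so the decomposition is invalid.

No — vertex 0 appears in no bag.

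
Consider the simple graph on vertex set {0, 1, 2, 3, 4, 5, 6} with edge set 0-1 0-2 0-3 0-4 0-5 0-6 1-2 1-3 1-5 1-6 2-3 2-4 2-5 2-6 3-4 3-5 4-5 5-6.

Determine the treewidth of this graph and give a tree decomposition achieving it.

Treewidth 4.
One such decomposition:
Bags: B1 = {0, 1, 2, 3, 5}  B2 = {0, 1, 2, 5, 6}  B3 = {0, 2, 3, 4, 5}
Tree: B1–B2, B1–B3

Each bag holds 5 vertices, so the decomposition has width 4, which upper-bounds the treewidth. For the lower bound, the 5 vertices {0, 1, 2, 3, 5} are pairwise adjacent, and any tree decomposition puts a clique entirely inside one bag — forcing width ≥ 4. The upper and lower bounds meet at 4, so that is the treewidth.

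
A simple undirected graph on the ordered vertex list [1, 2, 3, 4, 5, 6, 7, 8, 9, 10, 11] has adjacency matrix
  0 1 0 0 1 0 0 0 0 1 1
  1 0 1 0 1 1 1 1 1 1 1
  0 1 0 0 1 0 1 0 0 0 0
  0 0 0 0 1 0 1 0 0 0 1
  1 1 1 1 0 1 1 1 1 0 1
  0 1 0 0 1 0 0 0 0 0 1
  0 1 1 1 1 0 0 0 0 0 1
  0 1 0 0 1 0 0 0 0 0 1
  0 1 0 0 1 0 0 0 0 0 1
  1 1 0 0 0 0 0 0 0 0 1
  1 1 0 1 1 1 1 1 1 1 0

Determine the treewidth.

A width-3 tree decomposition is:
Bags: B1 = {1, 2, 5, 11}  B2 = {2, 5, 7, 11}  B3 = {2, 5, 9, 11}  B4 = {2, 5, 8, 11}  B5 = {2, 5, 6, 11}  B6 = {4, 5, 7, 11}  B7 = {1, 2, 10, 11}  B8 = {2, 3, 5, 7}
Tree: B1–B2, B2–B3, B1–B4, B3–B5, B2–B6, B1–B7, B2–B8
The largest bag has 4 vertices, giving width 3; this decomposition certifies tw(G) ≤ 3. For the lower bound, the 4 vertices {1, 2, 10, 11} are pairwise adjacent, and any tree decomposition puts a clique entirely inside one bag — forcing width ≥ 3. Hence tw(G) = 3 exactly.

3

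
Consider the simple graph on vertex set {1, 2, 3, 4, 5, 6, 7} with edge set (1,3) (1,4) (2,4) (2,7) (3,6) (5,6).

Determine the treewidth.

A width-1 tree decomposition is:
Bags: B1 = {5, 6}  B2 = {3, 6}  B3 = {1, 3}  B4 = {1, 4}  B5 = {2, 4}  B6 = {2, 7}
Tree: B1–B2, B2–B3, B3–B4, B4–B5, B5–B6
Every bag has size at most 2, so the width is 2 − 1 = 1 and tw(G) ≤ 1. G has an edge, so its treewidth is at least 1. Hence tw(G) = 1 exactly.

1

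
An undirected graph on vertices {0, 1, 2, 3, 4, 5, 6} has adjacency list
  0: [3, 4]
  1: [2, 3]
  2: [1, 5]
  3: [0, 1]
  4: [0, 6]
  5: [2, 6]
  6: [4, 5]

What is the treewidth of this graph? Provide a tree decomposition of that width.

Treewidth 2.
One such decomposition:
Bags: B1 = {0, 3, 4}  B2 = {3, 4, 6}  B3 = {3, 5, 6}  B4 = {2, 3, 5}  B5 = {1, 2, 3}
Tree: B1–B2, B2–B3, B3–B4, B4–B5

Every bag has size at most 3, so the width is 3 − 1 = 2 and tw(G) ≤ 2. The edges 3–0–4–6–5–2–1–3 form a cycle, so G is not a tree and its treewidth is at least 2. Combining the bounds, tw(G) = 2.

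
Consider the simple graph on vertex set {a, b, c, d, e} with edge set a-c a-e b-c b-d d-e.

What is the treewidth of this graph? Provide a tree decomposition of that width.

Treewidth 2.
One such decomposition:
Bags: B1 = {a, b, c}  B2 = {a, b, e}  B3 = {b, d, e}
Tree: B1–B2, B2–B3

Every bag has size at most 3, so the width is 3 − 1 = 2 and tw(G) ≤ 2. Since b–c–a–e–d–b is a cycle in G, G is not acyclic. Forests are exactly the graphs of treewidth ≤ 1, so tw(G) ≥ 2. Therefore the treewidth is 2.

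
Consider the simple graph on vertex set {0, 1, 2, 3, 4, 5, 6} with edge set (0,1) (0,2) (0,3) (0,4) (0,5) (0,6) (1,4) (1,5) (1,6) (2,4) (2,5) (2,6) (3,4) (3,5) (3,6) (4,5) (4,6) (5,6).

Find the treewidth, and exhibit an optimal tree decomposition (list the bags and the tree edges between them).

Each bag holds 5 vertices, so the decomposition has width 4, which upper-bounds the treewidth. For the lower bound, the 5 vertices {0, 1, 4, 5, 6} are pairwise adjacent, and any tree decomposition puts a clique entirely inside one bag — forcing width ≥ 4. Combining the bounds, tw(G) = 4.

Treewidth 4.
One such decomposition:
Bags: B1 = {0, 2, 4, 5, 6}  B2 = {0, 1, 4, 5, 6}  B3 = {0, 3, 4, 5, 6}
Tree: B1–B2, B1–B3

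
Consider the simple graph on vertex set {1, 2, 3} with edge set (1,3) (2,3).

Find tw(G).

1

A width-1 tree decomposition is:
Bags: B1 = {2, 3}  B2 = {1, 3}
Tree: B1–B2
Every bag has size at most 2, so the width is 2 − 1 = 1 and tw(G) ≤ 1. G has an edge, so its treewidth is at least 1. Therefore the treewidth is 1.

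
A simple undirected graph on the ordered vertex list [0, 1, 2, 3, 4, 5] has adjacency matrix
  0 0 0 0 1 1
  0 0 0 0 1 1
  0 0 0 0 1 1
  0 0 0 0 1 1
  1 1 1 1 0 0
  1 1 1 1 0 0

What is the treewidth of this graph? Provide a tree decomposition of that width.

Treewidth 2.
One such decomposition:
Bags: B1 = {3, 4, 5}  B2 = {1, 4, 5}  B3 = {0, 4, 5}  B4 = {2, 4, 5}
Tree: B1–B2, B2–B3, B3–B4

The largest bag has 3 vertices, giving width 2; this decomposition certifies tw(G) ≤ 2. The edges 5–3–4–1–5 form a cycle, so G is not a tree and its treewidth is at least 2. Combining the bounds, tw(G) = 2.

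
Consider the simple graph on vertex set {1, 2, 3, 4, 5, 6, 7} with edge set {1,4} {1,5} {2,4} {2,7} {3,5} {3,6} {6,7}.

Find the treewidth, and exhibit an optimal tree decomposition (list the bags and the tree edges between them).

Each bag holds 3 vertices, so the decomposition has width 2, which upper-bounds the treewidth. For the lower bound, G contains the cycle 3–5–1–4–2–7–6–3, so G is not a forest; only forests have treewidth ≤ 1, hence tw(G) ≥ 2. The upper and lower bounds meet at 2, so that is the treewidth.

Treewidth 2.
Bags: B1 = {1, 3, 5}  B2 = {1, 3, 4}  B3 = {2, 3, 4}  B4 = {2, 3, 7}  B5 = {3, 6, 7}
Tree: B1–B2, B2–B3, B3–B4, B4–B5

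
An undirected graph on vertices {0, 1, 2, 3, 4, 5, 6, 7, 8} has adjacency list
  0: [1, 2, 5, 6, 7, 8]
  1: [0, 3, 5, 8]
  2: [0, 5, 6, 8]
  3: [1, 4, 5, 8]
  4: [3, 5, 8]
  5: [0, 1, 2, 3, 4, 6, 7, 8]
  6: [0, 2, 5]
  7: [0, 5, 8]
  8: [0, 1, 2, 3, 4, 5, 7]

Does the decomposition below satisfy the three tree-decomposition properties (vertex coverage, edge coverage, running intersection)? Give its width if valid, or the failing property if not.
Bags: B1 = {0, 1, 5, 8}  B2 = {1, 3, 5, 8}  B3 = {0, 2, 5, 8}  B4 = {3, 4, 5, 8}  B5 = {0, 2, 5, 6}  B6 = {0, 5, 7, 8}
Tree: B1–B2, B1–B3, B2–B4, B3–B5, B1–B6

Yes; width 3.

Every vertex of G appears in some bag (union = {0, 1, 2, 3, 4, 5, 6, 7, 8}); every edge is covered by a bag; and for each vertex v the set of bags containing v is connected in the bag tree. The decomposition is therefore valid. The largest bag has 4 vertices, so the width is 3.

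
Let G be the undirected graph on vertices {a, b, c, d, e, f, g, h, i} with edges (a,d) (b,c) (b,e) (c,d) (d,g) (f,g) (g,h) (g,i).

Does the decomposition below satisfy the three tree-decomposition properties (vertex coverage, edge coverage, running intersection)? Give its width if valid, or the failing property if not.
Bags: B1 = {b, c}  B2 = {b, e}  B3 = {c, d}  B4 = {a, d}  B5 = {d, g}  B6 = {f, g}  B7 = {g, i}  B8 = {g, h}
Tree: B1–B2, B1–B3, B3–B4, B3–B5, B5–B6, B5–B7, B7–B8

Yes; width 1.

Checking the three conditions: (i) the bags cover all of {a, b, c, d, e, f, g, h, i}; (ii) for each edge, some bag contains both endpoints; (iii) the bags containing any fixed vertex form a subtree. All hold, so the decomposition is valid with width 2 − 1 = 1.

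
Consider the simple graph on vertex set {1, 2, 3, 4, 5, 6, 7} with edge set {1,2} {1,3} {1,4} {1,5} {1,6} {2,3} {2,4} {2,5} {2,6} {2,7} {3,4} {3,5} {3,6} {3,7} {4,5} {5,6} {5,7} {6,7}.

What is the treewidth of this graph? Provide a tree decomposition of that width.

Every bag has size at most 5, so the width is 5 − 1 = 4 and tw(G) ≤ 4. For the lower bound, the 5 vertices {1, 2, 3, 4, 5} are pairwise adjacent, and any tree decomposition puts a clique entirely inside one bag — forcing width ≥ 4. Combining the bounds, tw(G) = 4.

Treewidth 4.
One optimal decomposition is:
Bags: B1 = {1, 2, 3, 4, 5}  B2 = {1, 2, 3, 5, 6}  B3 = {2, 3, 5, 6, 7}
Tree: B1–B2, B2–B3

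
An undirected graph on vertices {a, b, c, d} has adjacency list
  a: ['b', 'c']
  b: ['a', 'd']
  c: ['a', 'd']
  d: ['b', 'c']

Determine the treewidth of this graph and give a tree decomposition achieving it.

Every bag has size at most 3, so the width is 3 − 1 = 2 and tw(G) ≤ 2. Since c–a–b–d–c is a cycle in G, G is not acyclic. Forests are exactly the graphs of treewidth ≤ 1, so tw(G) ≥ 2. Therefore the treewidth is 2.

Treewidth 2.
One such decomposition:
Bags: B1 = {a, b, c}  B2 = {b, c, d}
Tree: B1–B2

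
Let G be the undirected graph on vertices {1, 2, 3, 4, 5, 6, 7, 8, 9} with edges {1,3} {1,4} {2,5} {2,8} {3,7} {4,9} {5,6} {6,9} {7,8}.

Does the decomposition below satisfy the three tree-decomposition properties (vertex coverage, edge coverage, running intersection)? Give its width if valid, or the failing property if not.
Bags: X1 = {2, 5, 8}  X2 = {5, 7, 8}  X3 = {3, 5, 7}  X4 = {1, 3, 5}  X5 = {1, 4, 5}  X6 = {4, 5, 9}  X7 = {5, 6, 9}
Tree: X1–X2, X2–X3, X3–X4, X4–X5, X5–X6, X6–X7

Yes; width 2.

Every vertex of G appears in some bag (union = {1, 2, 3, 4, 5, 6, 7, 8, 9}); every edge is covered by a bag; and for each vertex v the set of bags containing v is connected in the bag tree. The decomposition is therefore valid. The largest bag has 3 vertices, so the width is 2.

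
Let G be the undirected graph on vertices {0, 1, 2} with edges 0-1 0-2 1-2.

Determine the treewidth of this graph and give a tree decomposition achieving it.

Treewidth 2.
Bags: B1 = {0, 1, 2}
Tree: (single bag)

A single bag containing all 3 vertices is trivially a valid decomposition of width 2. Conversely, {0, 1, 2} is a clique of size 3, and the vertices of any clique must share a bag in every tree decomposition; so some bag has ≥ 3 vertices and tw(G) ≥ 2. Therefore the treewidth is 2.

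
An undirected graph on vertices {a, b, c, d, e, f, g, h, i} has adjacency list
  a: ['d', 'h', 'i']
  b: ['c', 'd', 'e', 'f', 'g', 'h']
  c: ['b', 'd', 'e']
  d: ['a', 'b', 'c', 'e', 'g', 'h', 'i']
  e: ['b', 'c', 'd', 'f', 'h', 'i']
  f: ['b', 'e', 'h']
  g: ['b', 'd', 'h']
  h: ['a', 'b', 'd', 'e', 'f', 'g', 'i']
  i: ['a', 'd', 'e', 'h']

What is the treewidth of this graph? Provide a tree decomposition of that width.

Every bag has size at most 4, so the width is 4 − 1 = 3 and tw(G) ≤ 3. For the lower bound, the 4 vertices {a, d, h, i} are pairwise adjacent, and any tree decomposition puts a clique entirely inside one bag — forcing width ≥ 3. Therefore the treewidth is 3.

Treewidth 3.
Bags: B1 = {b, d, e, h}  B2 = {b, e, f, h}  B3 = {d, e, h, i}  B4 = {a, d, h, i}  B5 = {b, d, g, h}  B6 = {b, c, d, e}
Tree: B1–B2, B1–B3, B3–B4, B1–B5, B1–B6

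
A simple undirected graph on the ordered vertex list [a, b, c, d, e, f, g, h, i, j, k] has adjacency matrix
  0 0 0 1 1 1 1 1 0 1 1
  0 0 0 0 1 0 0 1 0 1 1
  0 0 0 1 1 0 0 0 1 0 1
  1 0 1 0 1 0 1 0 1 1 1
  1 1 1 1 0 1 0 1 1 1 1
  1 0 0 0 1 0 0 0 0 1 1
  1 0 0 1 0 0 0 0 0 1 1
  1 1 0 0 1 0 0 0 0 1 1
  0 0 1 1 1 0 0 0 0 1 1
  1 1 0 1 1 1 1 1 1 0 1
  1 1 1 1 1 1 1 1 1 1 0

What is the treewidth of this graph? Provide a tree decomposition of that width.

Every bag has size at most 5, so the width is 5 − 1 = 4 and tw(G) ≤ 4. On the other hand G contains the 5-clique {a, d, g, j, k}. A clique must lie in a single bag of any decomposition, so no decomposition can have width below 4. Hence tw(G) = 4 exactly.

Treewidth 4.
Bags: B1 = {a, d, e, j, k}  B2 = {a, d, g, j, k}  B3 = {a, e, h, j, k}  B4 = {a, e, f, j, k}  B5 = {b, e, h, j, k}  B6 = {d, e, i, j, k}  B7 = {c, d, e, i, k}
Tree: B1–B2, B1–B3, B3–B4, B3–B5, B1–B6, B6–B7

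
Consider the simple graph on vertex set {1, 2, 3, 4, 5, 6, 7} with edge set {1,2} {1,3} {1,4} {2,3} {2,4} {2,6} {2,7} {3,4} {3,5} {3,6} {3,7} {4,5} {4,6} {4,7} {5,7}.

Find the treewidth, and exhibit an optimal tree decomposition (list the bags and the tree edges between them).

Treewidth 3.
One optimal decomposition is:
Bags: B1 = {1, 2, 3, 4}  B2 = {2, 3, 4, 6}  B3 = {2, 3, 4, 7}  B4 = {3, 4, 5, 7}
Tree: B1–B2, B2–B3, B3–B4

Each bag holds 4 vertices, so the decomposition has width 3, which upper-bounds the treewidth. On the other hand G contains the 4-clique {1, 2, 3, 4}. A clique must lie in a single bag of any decomposition, so no decomposition can have width below 3. The upper and lower bounds meet at 3, so that is the treewidth.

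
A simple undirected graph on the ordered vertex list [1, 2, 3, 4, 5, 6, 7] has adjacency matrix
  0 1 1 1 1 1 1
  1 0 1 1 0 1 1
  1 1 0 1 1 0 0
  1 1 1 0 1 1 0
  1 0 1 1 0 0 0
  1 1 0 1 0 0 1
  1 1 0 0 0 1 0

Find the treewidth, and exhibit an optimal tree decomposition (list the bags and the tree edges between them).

Treewidth 3.
One such decomposition:
Bags: B1 = {1, 2, 4, 6}  B2 = {1, 2, 6, 7}  B3 = {1, 2, 3, 4}  B4 = {1, 3, 4, 5}
Tree: B1–B2, B1–B3, B3–B4

Each bag holds 4 vertices, so the decomposition has width 3, which upper-bounds the treewidth. Conversely, {1, 2, 3, 4} is a clique of size 4, and the vertices of any clique must share a bag in every tree decomposition; so some bag has ≥ 4 vertices and tw(G) ≥ 3. Therefore the treewidth is 3.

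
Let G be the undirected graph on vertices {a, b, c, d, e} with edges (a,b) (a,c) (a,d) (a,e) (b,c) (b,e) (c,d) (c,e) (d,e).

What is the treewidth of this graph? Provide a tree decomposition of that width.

Treewidth 3.
One optimal decomposition is:
Bags: B1 = {a, c, d, e}  B2 = {a, b, c, e}
Tree: B1–B2

Every bag has size at most 4, so the width is 4 − 1 = 3 and tw(G) ≤ 3. On the other hand G contains the 4-clique {a, c, d, e}. A clique must lie in a single bag of any decomposition, so no decomposition can have width below 3. Hence tw(G) = 3 exactly.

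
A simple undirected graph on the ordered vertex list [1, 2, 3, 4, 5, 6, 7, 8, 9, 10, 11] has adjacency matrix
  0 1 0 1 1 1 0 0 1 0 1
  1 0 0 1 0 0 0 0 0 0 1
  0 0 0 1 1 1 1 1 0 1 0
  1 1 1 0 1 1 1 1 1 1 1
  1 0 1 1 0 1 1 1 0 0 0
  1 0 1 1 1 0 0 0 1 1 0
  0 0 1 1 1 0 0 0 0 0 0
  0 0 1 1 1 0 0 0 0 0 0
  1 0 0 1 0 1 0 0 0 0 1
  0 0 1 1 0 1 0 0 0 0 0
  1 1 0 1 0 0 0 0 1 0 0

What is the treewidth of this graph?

A width-3 tree decomposition is:
Bags: B1 = {1, 4, 5, 6}  B2 = {1, 4, 6, 9}  B3 = {1, 4, 9, 11}  B4 = {1, 2, 4, 11}  B5 = {3, 4, 5, 6}  B6 = {3, 4, 6, 10}  B7 = {3, 4, 5, 8}  B8 = {3, 4, 5, 7}
Tree: B1–B2, B2–B3, B3–B4, B1–B5, B5–B6, B5–B7, B5–B8
Every bag has size at most 4, so the width is 4 − 1 = 3 and tw(G) ≤ 3. Conversely, {1, 2, 4, 11} is a clique of size 4, and the vertices of any clique must share a bag in every tree decomposition; so some bag has ≥ 4 vertices and tw(G) ≥ 3. Combining the bounds, tw(G) = 3.

3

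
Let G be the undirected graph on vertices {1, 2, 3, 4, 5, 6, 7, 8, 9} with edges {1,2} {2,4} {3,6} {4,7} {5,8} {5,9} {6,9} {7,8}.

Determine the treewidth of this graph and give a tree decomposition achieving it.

Treewidth 1.
Bags: B1 = {3, 6}  B2 = {6, 9}  B3 = {5, 9}  B4 = {5, 8}  B5 = {7, 8}  B6 = {4, 7}  B7 = {2, 4}  B8 = {1, 2}
Tree: B1–B2, B2–B3, B3–B4, B4–B5, B5–B6, B6–B7, B7–B8

Every bag has size at most 2, so the width is 2 − 1 = 1 and tw(G) ≤ 1. Any graph with an edge has treewidth ≥ 1, and G has the edge 3–6. Combining the bounds, tw(G) = 1.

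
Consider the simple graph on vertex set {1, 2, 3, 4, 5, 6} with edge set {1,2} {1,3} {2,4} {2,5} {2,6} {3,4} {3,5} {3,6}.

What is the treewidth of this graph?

A width-2 tree decomposition is:
Bags: B1 = {2, 3, 5}  B2 = {2, 3, 4}  B3 = {1, 2, 3}  B4 = {2, 3, 6}
Tree: B1–B2, B2–B3, B3–B4
Each bag holds 3 vertices, so the decomposition has width 2, which upper-bounds the treewidth. Since 2–5–3–4–2 is a cycle in G, G is not acyclic. Forests are exactly the graphs of treewidth ≤ 1, so tw(G) ≥ 2. Combining the bounds, tw(G) = 2.

2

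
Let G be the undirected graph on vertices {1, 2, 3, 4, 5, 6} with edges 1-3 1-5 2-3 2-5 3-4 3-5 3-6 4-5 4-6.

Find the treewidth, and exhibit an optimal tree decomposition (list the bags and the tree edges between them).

Each bag holds 3 vertices, so the decomposition has width 2, which upper-bounds the treewidth. For the lower bound, the 3 vertices {1, 3, 5} are pairwise adjacent, and any tree decomposition puts a clique entirely inside one bag — forcing width ≥ 2. Hence tw(G) = 2 exactly.

Treewidth 2.
Bags: B1 = {3, 4, 5}  B2 = {1, 3, 5}  B3 = {3, 4, 6}  B4 = {2, 3, 5}
Tree: B1–B2, B1–B3, B1–B4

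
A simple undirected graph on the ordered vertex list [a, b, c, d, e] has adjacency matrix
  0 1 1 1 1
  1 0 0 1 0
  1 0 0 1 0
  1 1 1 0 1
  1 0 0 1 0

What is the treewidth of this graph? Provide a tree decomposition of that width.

Every bag has size at most 3, so the width is 3 − 1 = 2 and tw(G) ≤ 2. For the lower bound, the 3 vertices {a, d, e} are pairwise adjacent, and any tree decomposition puts a clique entirely inside one bag — forcing width ≥ 2. Hence tw(G) = 2 exactly.

Treewidth 2.
One optimal decomposition is:
Bags: B1 = {a, d, e}  B2 = {a, c, d}  B3 = {a, b, d}
Tree: B1–B2, B1–B3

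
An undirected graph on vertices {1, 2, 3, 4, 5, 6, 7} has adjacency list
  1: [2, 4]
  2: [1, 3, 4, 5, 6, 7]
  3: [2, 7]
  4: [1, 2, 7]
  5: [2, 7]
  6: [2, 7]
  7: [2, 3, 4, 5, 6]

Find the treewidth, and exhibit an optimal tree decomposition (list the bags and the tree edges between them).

Treewidth 2.
Bags: B1 = {2, 4, 7}  B2 = {2, 5, 7}  B3 = {2, 3, 7}  B4 = {2, 6, 7}  B5 = {1, 2, 4}
Tree: B1–B2, B1–B3, B3–B4, B1–B5

Each bag holds 3 vertices, so the decomposition has width 2, which upper-bounds the treewidth. On the other hand G contains the 3-clique {1, 2, 4}. A clique must lie in a single bag of any decomposition, so no decomposition can have width below 2. Hence tw(G) = 2 exactly.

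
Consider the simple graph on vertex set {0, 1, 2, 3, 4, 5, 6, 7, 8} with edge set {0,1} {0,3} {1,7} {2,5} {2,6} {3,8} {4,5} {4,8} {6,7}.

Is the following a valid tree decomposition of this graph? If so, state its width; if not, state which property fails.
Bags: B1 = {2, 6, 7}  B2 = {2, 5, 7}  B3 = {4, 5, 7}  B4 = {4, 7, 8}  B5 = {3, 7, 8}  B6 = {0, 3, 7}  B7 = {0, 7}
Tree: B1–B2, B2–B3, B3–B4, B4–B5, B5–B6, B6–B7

A tree decomposition must satisfy three properties: every vertex lies in some bag; for every edge, both endpoints lie together in some bag; and for every vertex, the bags containing it form a connected subtree. Here vertex 1 appears in no bag, so the decomposition is invalid.

No — vertex 1 appears in no bag.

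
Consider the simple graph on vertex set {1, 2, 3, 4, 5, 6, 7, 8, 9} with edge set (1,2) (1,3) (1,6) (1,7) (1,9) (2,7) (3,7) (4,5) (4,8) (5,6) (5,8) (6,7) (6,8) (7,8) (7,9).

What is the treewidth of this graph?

2

A width-2 tree decomposition is:
Bags: B1 = {1, 6, 7}  B2 = {1, 7, 9}  B3 = {1, 2, 7}  B4 = {1, 3, 7}  B5 = {6, 7, 8}  B6 = {5, 6, 8}  B7 = {4, 5, 8}
Tree: B1–B2, B1–B3, B3–B4, B1–B5, B5–B6, B6–B7
Each bag holds 3 vertices, so the decomposition has width 2, which upper-bounds the treewidth. On the other hand G contains the 3-clique {4, 5, 8}. A clique must lie in a single bag of any decomposition, so no decomposition can have width below 2. Therefore the treewidth is 2.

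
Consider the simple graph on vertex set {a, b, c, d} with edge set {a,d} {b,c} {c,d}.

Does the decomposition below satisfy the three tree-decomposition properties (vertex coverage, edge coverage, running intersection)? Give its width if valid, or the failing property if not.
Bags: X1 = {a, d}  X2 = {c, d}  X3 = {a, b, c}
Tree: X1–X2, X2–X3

A tree decomposition must satisfy three properties: every vertex lies in some bag; for every edge, both endpoints lie together in some bag; and for every vertex, the bags containing it form a connected subtree. Here bags containing vertex a are not connected in the tree, so the decomposition is invalid.

No — bags containing vertex a are not connected in the tree.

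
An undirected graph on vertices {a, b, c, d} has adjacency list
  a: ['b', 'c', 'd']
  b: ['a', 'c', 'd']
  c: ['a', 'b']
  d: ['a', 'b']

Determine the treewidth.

2

A width-2 tree decomposition is:
Bags: B1 = {a, b, c}  B2 = {a, b, d}
Tree: B1–B2
The largest bag has 3 vertices, giving width 2; this decomposition certifies tw(G) ≤ 2. On the other hand G contains the 3-clique {a, b, d}. A clique must lie in a single bag of any decomposition, so no decomposition can have width below 2. Therefore the treewidth is 2.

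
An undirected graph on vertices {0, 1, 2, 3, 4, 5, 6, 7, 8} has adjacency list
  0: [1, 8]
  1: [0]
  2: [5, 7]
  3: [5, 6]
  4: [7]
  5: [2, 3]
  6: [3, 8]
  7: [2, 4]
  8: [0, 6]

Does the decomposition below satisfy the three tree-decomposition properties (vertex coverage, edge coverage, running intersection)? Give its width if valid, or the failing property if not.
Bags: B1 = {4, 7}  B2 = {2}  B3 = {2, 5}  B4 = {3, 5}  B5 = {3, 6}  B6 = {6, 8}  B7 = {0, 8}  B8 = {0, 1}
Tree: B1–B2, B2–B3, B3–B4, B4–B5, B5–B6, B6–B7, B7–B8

No — edge (7,2) lies in no bag.

A tree decomposition must satisfy three properties: every vertex lies in some bag; for every edge, both endpoints lie together in some bag; and for every vertex, the bags containing it form a connected subtree. Here edge (7,2) lies in no bag, so the decomposition is invalid.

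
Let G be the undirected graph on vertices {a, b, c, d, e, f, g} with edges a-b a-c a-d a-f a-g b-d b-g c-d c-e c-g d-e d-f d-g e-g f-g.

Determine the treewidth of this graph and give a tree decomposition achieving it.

Each bag holds 4 vertices, so the decomposition has width 3, which upper-bounds the treewidth. For the lower bound, the 4 vertices {c, d, e, g} are pairwise adjacent, and any tree decomposition puts a clique entirely inside one bag — forcing width ≥ 3. Combining the bounds, tw(G) = 3.

Treewidth 3.
Bags: B1 = {a, d, f, g}  B2 = {a, c, d, g}  B3 = {a, b, d, g}  B4 = {c, d, e, g}
Tree: B1–B2, B1–B3, B2–B4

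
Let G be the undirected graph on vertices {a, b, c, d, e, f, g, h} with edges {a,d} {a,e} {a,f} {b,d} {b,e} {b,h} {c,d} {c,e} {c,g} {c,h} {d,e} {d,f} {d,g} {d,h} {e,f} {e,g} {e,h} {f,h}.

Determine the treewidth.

A width-3 tree decomposition is:
Bags: B1 = {d, e, f, h}  B2 = {c, d, e, h}  B3 = {b, d, e, h}  B4 = {c, d, e, g}  B5 = {a, d, e, f}
Tree: B1–B2, B2–B3, B2–B4, B1–B5
Each bag holds 4 vertices, so the decomposition has width 3, which upper-bounds the treewidth. Conversely, {c, d, e, g} is a clique of size 4, and the vertices of any clique must share a bag in every tree decomposition; so some bag has ≥ 4 vertices and tw(G) ≥ 3. The upper and lower bounds meet at 3, so that is the treewidth.

3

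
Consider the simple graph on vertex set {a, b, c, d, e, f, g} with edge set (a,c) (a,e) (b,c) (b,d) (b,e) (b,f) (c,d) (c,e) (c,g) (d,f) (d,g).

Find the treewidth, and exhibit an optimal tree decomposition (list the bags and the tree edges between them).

The largest bag has 3 vertices, giving width 2; this decomposition certifies tw(G) ≤ 2. Conversely, {c, d, g} is a clique of size 3, and the vertices of any clique must share a bag in every tree decomposition; so some bag has ≥ 3 vertices and tw(G) ≥ 2. The upper and lower bounds meet at 2, so that is the treewidth.

Treewidth 2.
Bags: B1 = {b, c, d}  B2 = {b, c, e}  B3 = {b, d, f}  B4 = {c, d, g}  B5 = {a, c, e}
Tree: B1–B2, B1–B3, B1–B4, B2–B5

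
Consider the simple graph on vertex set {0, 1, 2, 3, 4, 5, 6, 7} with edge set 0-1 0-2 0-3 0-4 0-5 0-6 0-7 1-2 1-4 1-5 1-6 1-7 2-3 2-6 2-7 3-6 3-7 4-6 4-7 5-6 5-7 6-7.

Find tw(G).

4

A width-4 tree decomposition is:
Bags: B1 = {0, 1, 2, 6, 7}  B2 = {0, 1, 5, 6, 7}  B3 = {0, 1, 4, 6, 7}  B4 = {0, 2, 3, 6, 7}
Tree: B1–B2, B2–B3, B1–B4
Every bag has size at most 5, so the width is 5 − 1 = 4 and tw(G) ≤ 4. Conversely, {0, 1, 2, 6, 7} is a clique of size 5, and the vertices of any clique must share a bag in every tree decomposition; so some bag has ≥ 5 vertices and tw(G) ≥ 4. The upper and lower bounds meet at 4, so that is the treewidth.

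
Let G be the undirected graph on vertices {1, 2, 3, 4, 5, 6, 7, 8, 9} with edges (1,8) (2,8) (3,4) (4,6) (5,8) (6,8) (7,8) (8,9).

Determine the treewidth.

1

A width-1 tree decomposition is:
Bags: B1 = {6, 8}  B2 = {7, 8}  B3 = {4, 6}  B4 = {5, 8}  B5 = {2, 8}  B6 = {8, 9}  B7 = {1, 8}  B8 = {3, 4}
Tree: B1–B2, B1–B3, B1–B4, B2–B5, B1–B6, B1–B7, B3–B8
Every bag has size at most 2, so the width is 2 − 1 = 1 and tw(G) ≤ 1. Since G has at least one edge (e.g. 8–6), it is not an edgeless graph, so tw(G) ≥ 1. The upper and lower bounds meet at 1, so that is the treewidth.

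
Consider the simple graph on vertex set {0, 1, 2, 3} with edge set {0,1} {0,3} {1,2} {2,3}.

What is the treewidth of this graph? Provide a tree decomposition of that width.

Treewidth 2.
Bags: B1 = {0, 2, 3}  B2 = {0, 1, 2}
Tree: B1–B2

Every bag has size at most 3, so the width is 3 − 1 = 2 and tw(G) ≤ 2. For the lower bound, G contains the cycle 0–3–2–1–0, so G is not a forest; only forests have treewidth ≤ 1, hence tw(G) ≥ 2. Therefore the treewidth is 2.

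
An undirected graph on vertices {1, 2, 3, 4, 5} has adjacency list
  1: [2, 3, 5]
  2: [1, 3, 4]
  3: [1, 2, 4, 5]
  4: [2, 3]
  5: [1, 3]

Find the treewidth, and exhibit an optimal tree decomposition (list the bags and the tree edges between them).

Every bag has size at most 3, so the width is 3 − 1 = 2 and tw(G) ≤ 2. On the other hand G contains the 3-clique {1, 2, 3}. A clique must lie in a single bag of any decomposition, so no decomposition can have width below 2. Hence tw(G) = 2 exactly.

Treewidth 2.
Bags: B1 = {1, 2, 3}  B2 = {2, 3, 4}  B3 = {1, 3, 5}
Tree: B1–B2, B1–B3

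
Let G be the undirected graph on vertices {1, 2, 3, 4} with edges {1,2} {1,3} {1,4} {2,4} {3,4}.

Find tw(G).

2

A width-2 tree decomposition is:
Bags: B1 = {1, 2, 4}  B2 = {1, 3, 4}
Tree: B1–B2
The largest bag has 3 vertices, giving width 2; this decomposition certifies tw(G) ≤ 2. Conversely, {1, 2, 4} is a clique of size 3, and the vertices of any clique must share a bag in every tree decomposition; so some bag has ≥ 3 vertices and tw(G) ≥ 2. Hence tw(G) = 2 exactly.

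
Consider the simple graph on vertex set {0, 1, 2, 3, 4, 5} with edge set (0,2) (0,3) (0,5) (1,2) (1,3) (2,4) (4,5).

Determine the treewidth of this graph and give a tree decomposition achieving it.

Treewidth 2.
One optimal decomposition is:
Bags: B1 = {2, 4, 5}  B2 = {0, 2, 5}  B3 = {0, 1, 2}  B4 = {0, 1, 3}
Tree: B1–B2, B2–B3, B3–B4

Each bag holds 3 vertices, so the decomposition has width 2, which upper-bounds the treewidth. Since 4–5–0–2–4 is a cycle in G, G is not acyclic. Forests are exactly the graphs of treewidth ≤ 1, so tw(G) ≥ 2. The upper and lower bounds meet at 2, so that is the treewidth.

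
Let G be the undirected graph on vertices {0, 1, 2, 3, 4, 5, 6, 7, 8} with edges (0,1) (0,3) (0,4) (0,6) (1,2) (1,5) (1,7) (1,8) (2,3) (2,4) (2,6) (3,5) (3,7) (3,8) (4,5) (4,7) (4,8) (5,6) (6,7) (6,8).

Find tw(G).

A width-4 tree decomposition is:
Bags: B1 = {1, 3, 4, 6, 7}  B2 = {1, 3, 4, 5, 6}  B3 = {0, 1, 3, 4, 6}  B4 = {1, 3, 4, 6, 8}  B5 = {1, 2, 3, 4, 6}
Tree: B1–B2, B2–B3, B3–B4, B4–B5
Each bag holds 5 vertices, so the decomposition has width 4, which upper-bounds the treewidth. For the lower bound: the 5 vertex sets {3,7}, {1,5}, {0,4}, {6}, {8} are disjoint, each induces a connected subgraph, and every pair is joined by at least one edge of G. Contracting each set to a single vertex therefore yields K_{5} as a minor, and since treewidth is minor-monotone, tw(G) ≥ tw(K_{5}) = 4. The upper and lower bounds meet at 4, so that is the treewidth.

4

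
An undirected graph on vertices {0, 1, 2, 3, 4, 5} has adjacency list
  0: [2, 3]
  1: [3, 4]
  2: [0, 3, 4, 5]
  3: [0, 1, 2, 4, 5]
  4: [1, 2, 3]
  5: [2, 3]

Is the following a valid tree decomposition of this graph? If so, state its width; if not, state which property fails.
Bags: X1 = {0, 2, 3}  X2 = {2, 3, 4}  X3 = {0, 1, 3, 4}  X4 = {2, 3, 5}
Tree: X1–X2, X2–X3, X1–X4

No — bags containing vertex 0 are not connected in the tree.

A tree decomposition must satisfy three properties: every vertex lies in some bag; for every edge, both endpoints lie together in some bag; and for every vertex, the bags containing it form a connected subtree. Here bags containing vertex 0 are not connected in the tree, so the decomposition is invalid.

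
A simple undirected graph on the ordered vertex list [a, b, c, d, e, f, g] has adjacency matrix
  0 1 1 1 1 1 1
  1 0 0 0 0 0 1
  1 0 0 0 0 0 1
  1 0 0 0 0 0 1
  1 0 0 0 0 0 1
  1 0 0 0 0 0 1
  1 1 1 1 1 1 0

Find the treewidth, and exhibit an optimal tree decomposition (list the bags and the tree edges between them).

Treewidth 2.
One optimal decomposition is:
Bags: B1 = {a, b, g}  B2 = {a, e, g}  B3 = {a, d, g}  B4 = {a, f, g}  B5 = {a, c, g}
Tree: B1–B2, B1–B3, B3–B4, B1–B5

Every bag has size at most 3, so the width is 3 − 1 = 2 and tw(G) ≤ 2. Conversely, {a, d, g} is a clique of size 3, and the vertices of any clique must share a bag in every tree decomposition; so some bag has ≥ 3 vertices and tw(G) ≥ 2. Hence tw(G) = 2 exactly.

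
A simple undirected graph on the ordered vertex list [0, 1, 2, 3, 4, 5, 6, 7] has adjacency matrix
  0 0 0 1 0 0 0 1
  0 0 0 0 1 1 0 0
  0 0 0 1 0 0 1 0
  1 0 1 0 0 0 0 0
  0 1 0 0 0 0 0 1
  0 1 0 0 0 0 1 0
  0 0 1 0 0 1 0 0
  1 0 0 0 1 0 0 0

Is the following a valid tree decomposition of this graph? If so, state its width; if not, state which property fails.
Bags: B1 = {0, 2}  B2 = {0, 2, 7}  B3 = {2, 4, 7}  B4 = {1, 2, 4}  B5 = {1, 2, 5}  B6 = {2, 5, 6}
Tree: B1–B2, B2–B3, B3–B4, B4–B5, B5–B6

A tree decomposition must satisfy three properties: every vertex lies in some bag; for every edge, both endpoints lie together in some bag; and for every vertex, the bags containing it form a connected subtree. Here vertex 3 appears in no bag, so the decomposition is invalid.

No — vertex 3 appears in no bag.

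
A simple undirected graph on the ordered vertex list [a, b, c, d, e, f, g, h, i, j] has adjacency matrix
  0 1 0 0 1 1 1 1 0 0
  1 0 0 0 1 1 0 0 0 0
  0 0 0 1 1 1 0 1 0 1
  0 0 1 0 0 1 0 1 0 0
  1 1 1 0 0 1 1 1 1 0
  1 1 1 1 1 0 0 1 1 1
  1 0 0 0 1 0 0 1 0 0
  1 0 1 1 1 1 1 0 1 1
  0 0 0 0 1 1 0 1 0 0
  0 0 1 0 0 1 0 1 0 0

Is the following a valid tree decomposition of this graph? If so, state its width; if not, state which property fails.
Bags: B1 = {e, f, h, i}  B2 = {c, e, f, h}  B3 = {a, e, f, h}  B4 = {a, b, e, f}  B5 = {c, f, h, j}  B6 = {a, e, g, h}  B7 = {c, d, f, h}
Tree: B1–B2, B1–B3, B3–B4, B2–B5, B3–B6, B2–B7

Checking the three conditions: (i) the bags cover all of {a, b, c, d, e, f, g, h, i, j}; (ii) for each edge, some bag contains both endpoints; (iii) the bags containing any fixed vertex form a subtree. All hold, so the decomposition is valid with width 4 − 1 = 3.

Yes; width 3.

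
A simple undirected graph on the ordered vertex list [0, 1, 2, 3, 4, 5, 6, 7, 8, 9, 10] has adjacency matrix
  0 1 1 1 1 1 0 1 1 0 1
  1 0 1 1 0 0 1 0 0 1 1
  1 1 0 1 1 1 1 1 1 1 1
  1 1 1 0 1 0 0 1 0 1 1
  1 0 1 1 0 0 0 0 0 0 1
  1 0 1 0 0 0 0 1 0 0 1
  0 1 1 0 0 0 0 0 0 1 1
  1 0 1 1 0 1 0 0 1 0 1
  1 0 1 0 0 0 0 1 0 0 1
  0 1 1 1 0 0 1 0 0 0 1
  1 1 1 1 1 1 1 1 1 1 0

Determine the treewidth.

4

A width-4 tree decomposition is:
Bags: B1 = {0, 2, 3, 7, 10}  B2 = {0, 1, 2, 3, 10}  B3 = {0, 2, 5, 7, 10}  B4 = {0, 2, 7, 8, 10}  B5 = {1, 2, 3, 9, 10}  B6 = {1, 2, 6, 9, 10}  B7 = {0, 2, 3, 4, 10}
Tree: B1–B2, B1–B3, B1–B4, B2–B5, B5–B6, B2–B7
Each bag holds 5 vertices, so the decomposition has width 4, which upper-bounds the treewidth. On the other hand G contains the 5-clique {0, 2, 7, 8, 10}. A clique must lie in a single bag of any decomposition, so no decomposition can have width below 4. Combining the bounds, tw(G) = 4.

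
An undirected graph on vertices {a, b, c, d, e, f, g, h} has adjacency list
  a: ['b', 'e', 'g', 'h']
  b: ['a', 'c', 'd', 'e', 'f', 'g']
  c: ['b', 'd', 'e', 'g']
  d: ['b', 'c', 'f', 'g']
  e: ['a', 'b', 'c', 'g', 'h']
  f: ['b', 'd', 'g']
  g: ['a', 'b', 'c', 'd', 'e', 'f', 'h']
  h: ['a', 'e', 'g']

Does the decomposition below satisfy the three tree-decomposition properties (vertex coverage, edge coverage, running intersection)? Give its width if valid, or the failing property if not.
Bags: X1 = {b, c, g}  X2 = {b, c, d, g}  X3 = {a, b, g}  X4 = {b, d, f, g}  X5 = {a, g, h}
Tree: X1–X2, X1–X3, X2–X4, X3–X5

A tree decomposition must satisfy three properties: every vertex lies in some bag; for every edge, both endpoints lie together in some bag; and for every vertex, the bags containing it form a connected subtree. Here vertex e appears in no bag, so the decomposition is invalid.

No — vertex e appears in no bag.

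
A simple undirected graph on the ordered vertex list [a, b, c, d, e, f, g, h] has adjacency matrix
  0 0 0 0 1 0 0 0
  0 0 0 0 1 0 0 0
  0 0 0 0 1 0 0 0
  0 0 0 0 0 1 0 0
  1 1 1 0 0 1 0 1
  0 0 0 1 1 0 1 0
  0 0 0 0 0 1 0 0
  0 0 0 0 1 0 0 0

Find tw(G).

1

A width-1 tree decomposition is:
Bags: B1 = {e, f}  B2 = {f, g}  B3 = {e, h}  B4 = {c, e}  B5 = {d, f}  B6 = {b, e}  B7 = {a, e}
Tree: B1–B2, B1–B3, B3–B4, B1–B5, B4–B6, B6–B7
Each bag holds 2 vertices, so the decomposition has width 1, which upper-bounds the treewidth. G has an edge, so its treewidth is at least 1. The upper and lower bounds meet at 1, so that is the treewidth.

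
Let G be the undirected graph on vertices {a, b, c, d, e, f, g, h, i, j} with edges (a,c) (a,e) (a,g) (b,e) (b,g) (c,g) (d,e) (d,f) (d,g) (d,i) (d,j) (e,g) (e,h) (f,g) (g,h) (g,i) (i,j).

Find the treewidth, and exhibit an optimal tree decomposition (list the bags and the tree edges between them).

Every bag has size at most 3, so the width is 3 − 1 = 2 and tw(G) ≤ 2. For the lower bound, the 3 vertices {d, e, g} are pairwise adjacent, and any tree decomposition puts a clique entirely inside one bag — forcing width ≥ 2. The upper and lower bounds meet at 2, so that is the treewidth.

Treewidth 2.
Bags: B1 = {d, e, g}  B2 = {e, g, h}  B3 = {d, g, i}  B4 = {a, e, g}  B5 = {b, e, g}  B6 = {d, f, g}  B7 = {d, i, j}  B8 = {a, c, g}
Tree: B1–B2, B1–B3, B2–B4, B1–B5, B3–B6, B3–B7, B4–B8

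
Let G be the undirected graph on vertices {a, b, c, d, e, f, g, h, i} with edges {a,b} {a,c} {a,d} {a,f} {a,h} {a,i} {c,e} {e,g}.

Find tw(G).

1

A width-1 tree decomposition is:
Bags: B1 = {a, i}  B2 = {a, c}  B3 = {a, f}  B4 = {a, d}  B5 = {c, e}  B6 = {a, b}  B7 = {e, g}  B8 = {a, h}
Tree: B1–B2, B2–B3, B2–B4, B2–B5, B3–B6, B5–B7, B3–B8
Every bag has size at most 2, so the width is 2 − 1 = 1 and tw(G) ≤ 1. G has an edge, so its treewidth is at least 1. The upper and lower bounds meet at 1, so that is the treewidth.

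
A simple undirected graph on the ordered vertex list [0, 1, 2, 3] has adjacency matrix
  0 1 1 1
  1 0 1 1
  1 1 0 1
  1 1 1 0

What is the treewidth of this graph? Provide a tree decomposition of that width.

A single bag containing all 4 vertices is trivially a valid decomposition of width 3. On the other hand G contains the 4-clique {0, 1, 2, 3}. A clique must lie in a single bag of any decomposition, so no decomposition can have width below 3. Therefore the treewidth is 3.

Treewidth 3.
One such decomposition:
Bags: B1 = {0, 1, 2, 3}
Tree: (single bag)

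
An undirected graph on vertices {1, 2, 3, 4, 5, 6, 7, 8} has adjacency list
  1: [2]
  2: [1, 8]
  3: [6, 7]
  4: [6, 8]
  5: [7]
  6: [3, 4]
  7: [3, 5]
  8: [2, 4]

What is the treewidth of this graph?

A width-1 tree decomposition is:
Bags: B1 = {1, 2}  B2 = {2, 8}  B3 = {4, 8}  B4 = {4, 6}  B5 = {3, 6}  B6 = {3, 7}  B7 = {5, 7}
Tree: B1–B2, B2–B3, B3–B4, B4–B5, B5–B6, B6–B7
The largest bag has 2 vertices, giving width 1; this decomposition certifies tw(G) ≤ 1. Since G has at least one edge (e.g. 1–2), it is not an edgeless graph, so tw(G) ≥ 1. The upper and lower bounds meet at 1, so that is the treewidth.

1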